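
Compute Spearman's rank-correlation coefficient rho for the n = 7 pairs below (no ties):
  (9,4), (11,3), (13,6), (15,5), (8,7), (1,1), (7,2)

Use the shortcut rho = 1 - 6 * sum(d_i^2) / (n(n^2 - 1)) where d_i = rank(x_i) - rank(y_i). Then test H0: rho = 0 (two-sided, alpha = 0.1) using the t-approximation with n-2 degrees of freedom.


Step 1: Rank x and y separately (midranks; no ties here).
rank(x): 9->4, 11->5, 13->6, 15->7, 8->3, 1->1, 7->2
rank(y): 4->4, 3->3, 6->6, 5->5, 7->7, 1->1, 2->2
Step 2: d_i = R_x(i) - R_y(i); compute d_i^2.
  (4-4)^2=0, (5-3)^2=4, (6-6)^2=0, (7-5)^2=4, (3-7)^2=16, (1-1)^2=0, (2-2)^2=0
sum(d^2) = 24.
Step 3: rho = 1 - 6*24 / (7*(7^2 - 1)) = 1 - 144/336 = 0.571429.
Step 4: Under H0, t = rho * sqrt((n-2)/(1-rho^2)) = 1.5570 ~ t(5).
Step 5: Two-sided p-value from the t-distribution with 5 df = 0.180202.
Step 6: alpha = 0.1. fail to reject H0.

rho = 0.5714, p = 0.180202, fail to reject H0 at alpha = 0.1.


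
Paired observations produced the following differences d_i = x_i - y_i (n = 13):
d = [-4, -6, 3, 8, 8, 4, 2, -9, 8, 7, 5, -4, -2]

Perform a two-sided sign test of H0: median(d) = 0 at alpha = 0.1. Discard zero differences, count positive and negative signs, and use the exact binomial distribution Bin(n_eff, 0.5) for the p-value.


Step 1: Discard zero differences. Original n = 13; n_eff = number of nonzero differences = 13.
Nonzero differences (with sign): -4, -6, +3, +8, +8, +4, +2, -9, +8, +7, +5, -4, -2
Step 2: Count signs: positive = 8, negative = 5.
Step 3: Under H0: P(positive) = 0.5, so the number of positives S ~ Bin(13, 0.5).
Step 4: Two-sided exact p-value = sum of Bin(13,0.5) probabilities at or below the observed probability = 0.581055.
Step 5: alpha = 0.1. fail to reject H0.

n_eff = 13, pos = 8, neg = 5, p = 0.581055, fail to reject H0.


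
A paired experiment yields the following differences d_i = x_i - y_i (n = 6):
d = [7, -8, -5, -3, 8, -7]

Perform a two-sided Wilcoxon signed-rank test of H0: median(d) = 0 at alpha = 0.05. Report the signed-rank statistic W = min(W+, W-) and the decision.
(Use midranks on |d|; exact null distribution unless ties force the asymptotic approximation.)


Step 1: Drop any zero differences (none here) and take |d_i|.
|d| = [7, 8, 5, 3, 8, 7]
Step 2: Midrank |d_i| (ties get averaged ranks).
ranks: |7|->3.5, |8|->5.5, |5|->2, |3|->1, |8|->5.5, |7|->3.5
Step 3: Attach original signs; sum ranks with positive sign and with negative sign.
W+ = 3.5 + 5.5 = 9
W- = 5.5 + 2 + 1 + 3.5 = 12
(Check: W+ + W- = 21 should equal n(n+1)/2 = 21.)
Step 4: Test statistic W = min(W+, W-) = 9.
Step 5: Ties in |d|, so use the tie-corrected normal approximation.
        E[W] = n(n+1)/4 = 6*7/4 = 10.5.
        Tie groups: |d|=7 (t=2), |d|=8 (t=2); sum(t^3 - t) = 12.
        Var[W] = n(n+1)(2n+1)/24 - sum(t^3-t)/48 = 546/24 - 12/48 = 22.5.
        z = (W - E[W]) / sqrt(Var[W]) = (9 - 10.5) / 4.7434 = -0.3162.
        Two-sided p = 2*Phi(z) = 0.751830.
Step 6: alpha = 0.05. fail to reject H0.

W+ = 9, W- = 12, W = min = 9, p = 0.751830, fail to reject H0.


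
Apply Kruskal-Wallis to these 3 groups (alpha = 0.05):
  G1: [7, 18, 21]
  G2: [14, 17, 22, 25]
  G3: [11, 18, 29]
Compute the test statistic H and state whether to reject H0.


Step 1: Combine all N = 10 observations and assign midranks.
sorted (value, group, rank): (7,G1,1), (11,G3,2), (14,G2,3), (17,G2,4), (18,G1,5.5), (18,G3,5.5), (21,G1,7), (22,G2,8), (25,G2,9), (29,G3,10)
Step 2: Sum ranks within each group.
R_1 = 13.5 (n_1 = 3)
R_2 = 24 (n_2 = 4)
R_3 = 17.5 (n_3 = 3)
Step 3: H = 12/(N(N+1)) * sum(R_i^2/n_i) - 3(N+1)
     = 12/(10*11) * (13.5^2/3 + 24^2/4 + 17.5^2/3) - 3*11
     = 0.109091 * 306.833 - 33
     = 0.472727.
Step 4: Ties present; correction factor C = 1 - 6/(10^3 - 10) = 0.993939. Corrected H = 0.472727 / 0.993939 = 0.475610.
Step 5: Under H0, H ~ chi^2(2); p-value = 0.788357.
Step 6: alpha = 0.05. fail to reject H0.

H = 0.4756, df = 2, p = 0.788357, fail to reject H0.


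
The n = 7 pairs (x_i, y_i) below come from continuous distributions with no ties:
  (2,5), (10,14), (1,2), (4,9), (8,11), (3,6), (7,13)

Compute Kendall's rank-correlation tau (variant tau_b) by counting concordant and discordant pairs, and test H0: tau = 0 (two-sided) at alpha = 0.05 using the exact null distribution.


Step 1: Enumerate the 21 unordered pairs (i,j) with i<j and classify each by sign(x_j-x_i) * sign(y_j-y_i).
  (1,2):dx=+8,dy=+9->C; (1,3):dx=-1,dy=-3->C; (1,4):dx=+2,dy=+4->C; (1,5):dx=+6,dy=+6->C
  (1,6):dx=+1,dy=+1->C; (1,7):dx=+5,dy=+8->C; (2,3):dx=-9,dy=-12->C; (2,4):dx=-6,dy=-5->C
  (2,5):dx=-2,dy=-3->C; (2,6):dx=-7,dy=-8->C; (2,7):dx=-3,dy=-1->C; (3,4):dx=+3,dy=+7->C
  (3,5):dx=+7,dy=+9->C; (3,6):dx=+2,dy=+4->C; (3,7):dx=+6,dy=+11->C; (4,5):dx=+4,dy=+2->C
  (4,6):dx=-1,dy=-3->C; (4,7):dx=+3,dy=+4->C; (5,6):dx=-5,dy=-5->C; (5,7):dx=-1,dy=+2->D
  (6,7):dx=+4,dy=+7->C
Step 2: C = 20, D = 1, total pairs = 21.
Step 3: tau = (C - D)/(n(n-1)/2) = (20 - 1)/21 = 0.904762.
Step 4: Exact two-sided p-value (enumerate n! = 5040 permutations of y under H0): p = 0.002778.
Step 5: alpha = 0.05. reject H0.

tau_b = 0.9048 (C=20, D=1), p = 0.002778, reject H0.


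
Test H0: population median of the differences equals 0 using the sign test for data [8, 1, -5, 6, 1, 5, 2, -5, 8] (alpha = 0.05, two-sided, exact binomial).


Step 1: Discard zero differences. Original n = 9; n_eff = number of nonzero differences = 9.
Nonzero differences (with sign): +8, +1, -5, +6, +1, +5, +2, -5, +8
Step 2: Count signs: positive = 7, negative = 2.
Step 3: Under H0: P(positive) = 0.5, so the number of positives S ~ Bin(9, 0.5).
Step 4: Two-sided exact p-value = sum of Bin(9,0.5) probabilities at or below the observed probability = 0.179688.
Step 5: alpha = 0.05. fail to reject H0.

n_eff = 9, pos = 7, neg = 2, p = 0.179688, fail to reject H0.


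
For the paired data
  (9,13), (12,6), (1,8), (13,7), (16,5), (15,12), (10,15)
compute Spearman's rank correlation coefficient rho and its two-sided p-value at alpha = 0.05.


Step 1: Rank x and y separately (midranks; no ties here).
rank(x): 9->2, 12->4, 1->1, 13->5, 16->7, 15->6, 10->3
rank(y): 13->6, 6->2, 8->4, 7->3, 5->1, 12->5, 15->7
Step 2: d_i = R_x(i) - R_y(i); compute d_i^2.
  (2-6)^2=16, (4-2)^2=4, (1-4)^2=9, (5-3)^2=4, (7-1)^2=36, (6-5)^2=1, (3-7)^2=16
sum(d^2) = 86.
Step 3: rho = 1 - 6*86 / (7*(7^2 - 1)) = 1 - 516/336 = -0.535714.
Step 4: Under H0, t = rho * sqrt((n-2)/(1-rho^2)) = -1.4186 ~ t(5).
Step 5: Two-sided p-value from the t-distribution with 5 df = 0.215217.
Step 6: alpha = 0.05. fail to reject H0.

rho = -0.5357, p = 0.215217, fail to reject H0 at alpha = 0.05.


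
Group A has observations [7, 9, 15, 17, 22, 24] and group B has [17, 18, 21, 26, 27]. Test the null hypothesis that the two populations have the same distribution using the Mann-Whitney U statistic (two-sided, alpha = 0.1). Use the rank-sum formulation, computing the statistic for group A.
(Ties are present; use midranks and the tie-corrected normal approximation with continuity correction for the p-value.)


Step 1: Combine and sort all 11 observations; assign midranks.
sorted (value, group): (7,X), (9,X), (15,X), (17,X), (17,Y), (18,Y), (21,Y), (22,X), (24,X), (26,Y), (27,Y)
ranks: 7->1, 9->2, 15->3, 17->4.5, 17->4.5, 18->6, 21->7, 22->8, 24->9, 26->10, 27->11
Step 2: Rank sum for X: R1 = 1 + 2 + 3 + 4.5 + 8 + 9 = 27.5.
Step 3: U_X = R1 - n1(n1+1)/2 = 27.5 - 6*7/2 = 27.5 - 21 = 6.5.
       U_Y = n1*n2 - U_X = 30 - 6.5 = 23.5.
Step 4: Ties are present, so use the tie-corrected normal approximation (with continuity correction) for the p-value.
Step 5: p-value = 0.143215; compare to alpha = 0.1. fail to reject H0.

U_X = 6.5, p = 0.143215, fail to reject H0 at alpha = 0.1.


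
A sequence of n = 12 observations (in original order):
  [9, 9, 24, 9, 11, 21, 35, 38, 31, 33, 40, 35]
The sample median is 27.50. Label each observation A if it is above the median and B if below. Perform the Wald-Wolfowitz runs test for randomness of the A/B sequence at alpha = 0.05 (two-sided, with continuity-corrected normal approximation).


Step 1: Compute median = 27.50; label A = above, B = below.
Labels in order: BBBBBBAAAAAA  (n_A = 6, n_B = 6)
Step 2: Count runs R = 2.
Step 3: Under H0 (random ordering), E[R] = 2*n_A*n_B/(n_A+n_B) + 1 = 2*6*6/12 + 1 = 7.0000.
        Var[R] = 2*n_A*n_B*(2*n_A*n_B - n_A - n_B) / ((n_A+n_B)^2 * (n_A+n_B-1)) = 4320/1584 = 2.7273.
        SD[R] = 1.6514.
Step 4: Continuity-corrected z = (R + 0.5 - E[R]) / SD[R] = (2 + 0.5 - 7.0000) / 1.6514 = -2.7249.
Step 5: Two-sided p-value via normal approximation = 2*(1 - Phi(|z|)) = 0.006432.
Step 6: alpha = 0.05. reject H0.

R = 2, z = -2.7249, p = 0.006432, reject H0.


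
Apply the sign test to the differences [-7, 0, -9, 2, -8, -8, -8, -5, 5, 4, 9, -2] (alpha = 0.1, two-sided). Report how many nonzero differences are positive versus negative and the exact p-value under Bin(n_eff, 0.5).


Step 1: Discard zero differences. Original n = 12; n_eff = number of nonzero differences = 11.
Nonzero differences (with sign): -7, -9, +2, -8, -8, -8, -5, +5, +4, +9, -2
Step 2: Count signs: positive = 4, negative = 7.
Step 3: Under H0: P(positive) = 0.5, so the number of positives S ~ Bin(11, 0.5).
Step 4: Two-sided exact p-value = sum of Bin(11,0.5) probabilities at or below the observed probability = 0.548828.
Step 5: alpha = 0.1. fail to reject H0.

n_eff = 11, pos = 4, neg = 7, p = 0.548828, fail to reject H0.


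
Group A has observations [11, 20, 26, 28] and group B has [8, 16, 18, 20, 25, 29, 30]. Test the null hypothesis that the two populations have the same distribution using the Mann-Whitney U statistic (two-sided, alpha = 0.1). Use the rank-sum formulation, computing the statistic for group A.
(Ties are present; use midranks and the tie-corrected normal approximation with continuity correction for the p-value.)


Step 1: Combine and sort all 11 observations; assign midranks.
sorted (value, group): (8,Y), (11,X), (16,Y), (18,Y), (20,X), (20,Y), (25,Y), (26,X), (28,X), (29,Y), (30,Y)
ranks: 8->1, 11->2, 16->3, 18->4, 20->5.5, 20->5.5, 25->7, 26->8, 28->9, 29->10, 30->11
Step 2: Rank sum for X: R1 = 2 + 5.5 + 8 + 9 = 24.5.
Step 3: U_X = R1 - n1(n1+1)/2 = 24.5 - 4*5/2 = 24.5 - 10 = 14.5.
       U_Y = n1*n2 - U_X = 28 - 14.5 = 13.5.
Step 4: Ties are present, so use the tie-corrected normal approximation (with continuity correction) for the p-value.
Step 5: p-value = 1.000000; compare to alpha = 0.1. fail to reject H0.

U_X = 14.5, p = 1.000000, fail to reject H0 at alpha = 0.1.


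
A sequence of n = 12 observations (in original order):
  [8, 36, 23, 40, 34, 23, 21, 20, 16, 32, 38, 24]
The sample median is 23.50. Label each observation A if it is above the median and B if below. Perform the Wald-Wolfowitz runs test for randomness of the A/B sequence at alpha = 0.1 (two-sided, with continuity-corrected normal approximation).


Step 1: Compute median = 23.50; label A = above, B = below.
Labels in order: BABAABBBBAAA  (n_A = 6, n_B = 6)
Step 2: Count runs R = 6.
Step 3: Under H0 (random ordering), E[R] = 2*n_A*n_B/(n_A+n_B) + 1 = 2*6*6/12 + 1 = 7.0000.
        Var[R] = 2*n_A*n_B*(2*n_A*n_B - n_A - n_B) / ((n_A+n_B)^2 * (n_A+n_B-1)) = 4320/1584 = 2.7273.
        SD[R] = 1.6514.
Step 4: Continuity-corrected z = (R + 0.5 - E[R]) / SD[R] = (6 + 0.5 - 7.0000) / 1.6514 = -0.3028.
Step 5: Two-sided p-value via normal approximation = 2*(1 - Phi(|z|)) = 0.762069.
Step 6: alpha = 0.1. fail to reject H0.

R = 6, z = -0.3028, p = 0.762069, fail to reject H0.


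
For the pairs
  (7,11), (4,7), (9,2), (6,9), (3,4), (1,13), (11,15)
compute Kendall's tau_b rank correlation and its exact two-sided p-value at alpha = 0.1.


Step 1: Enumerate the 21 unordered pairs (i,j) with i<j and classify each by sign(x_j-x_i) * sign(y_j-y_i).
  (1,2):dx=-3,dy=-4->C; (1,3):dx=+2,dy=-9->D; (1,4):dx=-1,dy=-2->C; (1,5):dx=-4,dy=-7->C
  (1,6):dx=-6,dy=+2->D; (1,7):dx=+4,dy=+4->C; (2,3):dx=+5,dy=-5->D; (2,4):dx=+2,dy=+2->C
  (2,5):dx=-1,dy=-3->C; (2,6):dx=-3,dy=+6->D; (2,7):dx=+7,dy=+8->C; (3,4):dx=-3,dy=+7->D
  (3,5):dx=-6,dy=+2->D; (3,6):dx=-8,dy=+11->D; (3,7):dx=+2,dy=+13->C; (4,5):dx=-3,dy=-5->C
  (4,6):dx=-5,dy=+4->D; (4,7):dx=+5,dy=+6->C; (5,6):dx=-2,dy=+9->D; (5,7):dx=+8,dy=+11->C
  (6,7):dx=+10,dy=+2->C
Step 2: C = 12, D = 9, total pairs = 21.
Step 3: tau = (C - D)/(n(n-1)/2) = (12 - 9)/21 = 0.142857.
Step 4: Exact two-sided p-value (enumerate n! = 5040 permutations of y under H0): p = 0.772619.
Step 5: alpha = 0.1. fail to reject H0.

tau_b = 0.1429 (C=12, D=9), p = 0.772619, fail to reject H0.


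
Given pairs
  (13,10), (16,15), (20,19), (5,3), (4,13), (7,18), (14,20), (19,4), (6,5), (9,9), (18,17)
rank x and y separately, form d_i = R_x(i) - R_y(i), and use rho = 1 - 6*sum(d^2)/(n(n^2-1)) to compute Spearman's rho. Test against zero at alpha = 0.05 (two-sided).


Step 1: Rank x and y separately (midranks; no ties here).
rank(x): 13->6, 16->8, 20->11, 5->2, 4->1, 7->4, 14->7, 19->10, 6->3, 9->5, 18->9
rank(y): 10->5, 15->7, 19->10, 3->1, 13->6, 18->9, 20->11, 4->2, 5->3, 9->4, 17->8
Step 2: d_i = R_x(i) - R_y(i); compute d_i^2.
  (6-5)^2=1, (8-7)^2=1, (11-10)^2=1, (2-1)^2=1, (1-6)^2=25, (4-9)^2=25, (7-11)^2=16, (10-2)^2=64, (3-3)^2=0, (5-4)^2=1, (9-8)^2=1
sum(d^2) = 136.
Step 3: rho = 1 - 6*136 / (11*(11^2 - 1)) = 1 - 816/1320 = 0.381818.
Step 4: Under H0, t = rho * sqrt((n-2)/(1-rho^2)) = 1.2394 ~ t(9).
Step 5: Two-sided p-value from the t-distribution with 9 df = 0.246560.
Step 6: alpha = 0.05. fail to reject H0.

rho = 0.3818, p = 0.246560, fail to reject H0 at alpha = 0.05.


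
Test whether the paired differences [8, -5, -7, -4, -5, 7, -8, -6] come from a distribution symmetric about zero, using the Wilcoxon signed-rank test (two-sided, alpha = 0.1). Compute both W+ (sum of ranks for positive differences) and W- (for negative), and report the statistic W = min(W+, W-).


Step 1: Drop any zero differences (none here) and take |d_i|.
|d| = [8, 5, 7, 4, 5, 7, 8, 6]
Step 2: Midrank |d_i| (ties get averaged ranks).
ranks: |8|->7.5, |5|->2.5, |7|->5.5, |4|->1, |5|->2.5, |7|->5.5, |8|->7.5, |6|->4
Step 3: Attach original signs; sum ranks with positive sign and with negative sign.
W+ = 7.5 + 5.5 = 13
W- = 2.5 + 5.5 + 1 + 2.5 + 7.5 + 4 = 23
(Check: W+ + W- = 36 should equal n(n+1)/2 = 36.)
Step 4: Test statistic W = min(W+, W-) = 13.
Step 5: Ties in |d|, so use the tie-corrected normal approximation.
        E[W] = n(n+1)/4 = 8*9/4 = 18.
        Tie groups: |d|=5 (t=2), |d|=7 (t=2), |d|=8 (t=2); sum(t^3 - t) = 18.
        Var[W] = n(n+1)(2n+1)/24 - sum(t^3-t)/48 = 1224/24 - 18/48 = 50.625.
        z = (W - E[W]) / sqrt(Var[W]) = (13 - 18) / 7.1151 = -0.7027.
        Two-sided p = 2*Phi(z) = 0.482225.
Step 6: alpha = 0.1. fail to reject H0.

W+ = 13, W- = 23, W = min = 13, p = 0.482225, fail to reject H0.


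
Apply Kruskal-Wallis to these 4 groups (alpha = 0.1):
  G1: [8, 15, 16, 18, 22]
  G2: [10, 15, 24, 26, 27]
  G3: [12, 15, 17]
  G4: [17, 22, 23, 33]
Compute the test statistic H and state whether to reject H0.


Step 1: Combine all N = 17 observations and assign midranks.
sorted (value, group, rank): (8,G1,1), (10,G2,2), (12,G3,3), (15,G1,5), (15,G2,5), (15,G3,5), (16,G1,7), (17,G3,8.5), (17,G4,8.5), (18,G1,10), (22,G1,11.5), (22,G4,11.5), (23,G4,13), (24,G2,14), (26,G2,15), (27,G2,16), (33,G4,17)
Step 2: Sum ranks within each group.
R_1 = 34.5 (n_1 = 5)
R_2 = 52 (n_2 = 5)
R_3 = 16.5 (n_3 = 3)
R_4 = 50 (n_4 = 4)
Step 3: H = 12/(N(N+1)) * sum(R_i^2/n_i) - 3(N+1)
     = 12/(17*18) * (34.5^2/5 + 52^2/5 + 16.5^2/3 + 50^2/4) - 3*18
     = 0.039216 * 1494.6 - 54
     = 4.611765.
Step 4: Ties present; correction factor C = 1 - 36/(17^3 - 17) = 0.992647. Corrected H = 4.611765 / 0.992647 = 4.645926.
Step 5: Under H0, H ~ chi^2(3); p-value = 0.199638.
Step 6: alpha = 0.1. fail to reject H0.

H = 4.6459, df = 3, p = 0.199638, fail to reject H0.


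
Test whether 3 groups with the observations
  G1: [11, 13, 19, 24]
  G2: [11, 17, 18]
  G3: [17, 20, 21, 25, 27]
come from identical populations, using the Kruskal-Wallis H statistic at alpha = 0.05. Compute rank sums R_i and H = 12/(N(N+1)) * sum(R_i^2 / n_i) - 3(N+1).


Step 1: Combine all N = 12 observations and assign midranks.
sorted (value, group, rank): (11,G1,1.5), (11,G2,1.5), (13,G1,3), (17,G2,4.5), (17,G3,4.5), (18,G2,6), (19,G1,7), (20,G3,8), (21,G3,9), (24,G1,10), (25,G3,11), (27,G3,12)
Step 2: Sum ranks within each group.
R_1 = 21.5 (n_1 = 4)
R_2 = 12 (n_2 = 3)
R_3 = 44.5 (n_3 = 5)
Step 3: H = 12/(N(N+1)) * sum(R_i^2/n_i) - 3(N+1)
     = 12/(12*13) * (21.5^2/4 + 12^2/3 + 44.5^2/5) - 3*13
     = 0.076923 * 559.612 - 39
     = 4.047115.
Step 4: Ties present; correction factor C = 1 - 12/(12^3 - 12) = 0.993007. Corrected H = 4.047115 / 0.993007 = 4.075616.
Step 5: Under H0, H ~ chi^2(2); p-value = 0.130314.
Step 6: alpha = 0.05. fail to reject H0.

H = 4.0756, df = 2, p = 0.130314, fail to reject H0.


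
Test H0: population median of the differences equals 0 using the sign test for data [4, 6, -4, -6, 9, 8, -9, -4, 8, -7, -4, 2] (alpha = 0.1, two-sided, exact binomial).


Step 1: Discard zero differences. Original n = 12; n_eff = number of nonzero differences = 12.
Nonzero differences (with sign): +4, +6, -4, -6, +9, +8, -9, -4, +8, -7, -4, +2
Step 2: Count signs: positive = 6, negative = 6.
Step 3: Under H0: P(positive) = 0.5, so the number of positives S ~ Bin(12, 0.5).
Step 4: Two-sided exact p-value = sum of Bin(12,0.5) probabilities at or below the observed probability = 1.000000.
Step 5: alpha = 0.1. fail to reject H0.

n_eff = 12, pos = 6, neg = 6, p = 1.000000, fail to reject H0.


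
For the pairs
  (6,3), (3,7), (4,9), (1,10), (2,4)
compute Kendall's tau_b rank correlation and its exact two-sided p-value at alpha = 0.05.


Step 1: Enumerate the 10 unordered pairs (i,j) with i<j and classify each by sign(x_j-x_i) * sign(y_j-y_i).
  (1,2):dx=-3,dy=+4->D; (1,3):dx=-2,dy=+6->D; (1,4):dx=-5,dy=+7->D; (1,5):dx=-4,dy=+1->D
  (2,3):dx=+1,dy=+2->C; (2,4):dx=-2,dy=+3->D; (2,5):dx=-1,dy=-3->C; (3,4):dx=-3,dy=+1->D
  (3,5):dx=-2,dy=-5->C; (4,5):dx=+1,dy=-6->D
Step 2: C = 3, D = 7, total pairs = 10.
Step 3: tau = (C - D)/(n(n-1)/2) = (3 - 7)/10 = -0.400000.
Step 4: Exact two-sided p-value (enumerate n! = 120 permutations of y under H0): p = 0.483333.
Step 5: alpha = 0.05. fail to reject H0.

tau_b = -0.4000 (C=3, D=7), p = 0.483333, fail to reject H0.


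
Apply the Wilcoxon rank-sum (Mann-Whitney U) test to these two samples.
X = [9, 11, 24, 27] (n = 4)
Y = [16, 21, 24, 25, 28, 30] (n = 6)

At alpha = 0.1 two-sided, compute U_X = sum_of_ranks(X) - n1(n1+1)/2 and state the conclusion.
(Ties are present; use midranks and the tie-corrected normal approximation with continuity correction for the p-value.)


Step 1: Combine and sort all 10 observations; assign midranks.
sorted (value, group): (9,X), (11,X), (16,Y), (21,Y), (24,X), (24,Y), (25,Y), (27,X), (28,Y), (30,Y)
ranks: 9->1, 11->2, 16->3, 21->4, 24->5.5, 24->5.5, 25->7, 27->8, 28->9, 30->10
Step 2: Rank sum for X: R1 = 1 + 2 + 5.5 + 8 = 16.5.
Step 3: U_X = R1 - n1(n1+1)/2 = 16.5 - 4*5/2 = 16.5 - 10 = 6.5.
       U_Y = n1*n2 - U_X = 24 - 6.5 = 17.5.
Step 4: Ties are present, so use the tie-corrected normal approximation (with continuity correction) for the p-value.
Step 5: p-value = 0.284958; compare to alpha = 0.1. fail to reject H0.

U_X = 6.5, p = 0.284958, fail to reject H0 at alpha = 0.1.


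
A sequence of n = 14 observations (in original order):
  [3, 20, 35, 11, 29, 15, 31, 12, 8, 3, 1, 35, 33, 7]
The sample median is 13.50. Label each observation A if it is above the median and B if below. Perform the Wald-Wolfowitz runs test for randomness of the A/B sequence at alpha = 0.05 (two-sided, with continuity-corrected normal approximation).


Step 1: Compute median = 13.50; label A = above, B = below.
Labels in order: BAABAAABBBBAAB  (n_A = 7, n_B = 7)
Step 2: Count runs R = 7.
Step 3: Under H0 (random ordering), E[R] = 2*n_A*n_B/(n_A+n_B) + 1 = 2*7*7/14 + 1 = 8.0000.
        Var[R] = 2*n_A*n_B*(2*n_A*n_B - n_A - n_B) / ((n_A+n_B)^2 * (n_A+n_B-1)) = 8232/2548 = 3.2308.
        SD[R] = 1.7974.
Step 4: Continuity-corrected z = (R + 0.5 - E[R]) / SD[R] = (7 + 0.5 - 8.0000) / 1.7974 = -0.2782.
Step 5: Two-sided p-value via normal approximation = 2*(1 - Phi(|z|)) = 0.780879.
Step 6: alpha = 0.05. fail to reject H0.

R = 7, z = -0.2782, p = 0.780879, fail to reject H0.


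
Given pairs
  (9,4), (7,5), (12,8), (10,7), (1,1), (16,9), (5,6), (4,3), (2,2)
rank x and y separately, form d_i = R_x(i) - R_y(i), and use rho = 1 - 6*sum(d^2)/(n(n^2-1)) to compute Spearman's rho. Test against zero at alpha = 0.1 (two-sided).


Step 1: Rank x and y separately (midranks; no ties here).
rank(x): 9->6, 7->5, 12->8, 10->7, 1->1, 16->9, 5->4, 4->3, 2->2
rank(y): 4->4, 5->5, 8->8, 7->7, 1->1, 9->9, 6->6, 3->3, 2->2
Step 2: d_i = R_x(i) - R_y(i); compute d_i^2.
  (6-4)^2=4, (5-5)^2=0, (8-8)^2=0, (7-7)^2=0, (1-1)^2=0, (9-9)^2=0, (4-6)^2=4, (3-3)^2=0, (2-2)^2=0
sum(d^2) = 8.
Step 3: rho = 1 - 6*8 / (9*(9^2 - 1)) = 1 - 48/720 = 0.933333.
Step 4: Under H0, t = rho * sqrt((n-2)/(1-rho^2)) = 6.8783 ~ t(7).
Step 5: Two-sided p-value from the t-distribution with 7 df = 0.000236.
Step 6: alpha = 0.1. reject H0.

rho = 0.9333, p = 0.000236, reject H0 at alpha = 0.1.


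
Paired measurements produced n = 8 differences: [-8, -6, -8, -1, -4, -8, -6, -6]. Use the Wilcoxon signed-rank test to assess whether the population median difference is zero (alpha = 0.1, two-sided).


Step 1: Drop any zero differences (none here) and take |d_i|.
|d| = [8, 6, 8, 1, 4, 8, 6, 6]
Step 2: Midrank |d_i| (ties get averaged ranks).
ranks: |8|->7, |6|->4, |8|->7, |1|->1, |4|->2, |8|->7, |6|->4, |6|->4
Step 3: Attach original signs; sum ranks with positive sign and with negative sign.
W+ = 0 = 0
W- = 7 + 4 + 7 + 1 + 2 + 7 + 4 + 4 = 36
(Check: W+ + W- = 36 should equal n(n+1)/2 = 36.)
Step 4: Test statistic W = min(W+, W-) = 0.
Step 5: Ties in |d|, so use the tie-corrected normal approximation.
        E[W] = n(n+1)/4 = 8*9/4 = 18.
        Tie groups: |d|=6 (t=3), |d|=8 (t=3); sum(t^3 - t) = 48.
        Var[W] = n(n+1)(2n+1)/24 - sum(t^3-t)/48 = 1224/24 - 48/48 = 50.
        z = (W - E[W]) / sqrt(Var[W]) = (0 - 18) / 7.0711 = -2.5456.
        Two-sided p = 2*Phi(z) = 0.010909.
Step 6: alpha = 0.1. reject H0.

W+ = 0, W- = 36, W = min = 0, p = 0.010909, reject H0.


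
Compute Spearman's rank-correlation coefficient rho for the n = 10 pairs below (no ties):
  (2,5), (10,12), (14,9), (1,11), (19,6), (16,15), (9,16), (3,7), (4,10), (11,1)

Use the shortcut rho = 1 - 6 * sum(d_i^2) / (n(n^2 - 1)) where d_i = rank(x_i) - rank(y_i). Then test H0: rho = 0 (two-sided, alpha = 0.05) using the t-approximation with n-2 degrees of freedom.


Step 1: Rank x and y separately (midranks; no ties here).
rank(x): 2->2, 10->6, 14->8, 1->1, 19->10, 16->9, 9->5, 3->3, 4->4, 11->7
rank(y): 5->2, 12->8, 9->5, 11->7, 6->3, 15->9, 16->10, 7->4, 10->6, 1->1
Step 2: d_i = R_x(i) - R_y(i); compute d_i^2.
  (2-2)^2=0, (6-8)^2=4, (8-5)^2=9, (1-7)^2=36, (10-3)^2=49, (9-9)^2=0, (5-10)^2=25, (3-4)^2=1, (4-6)^2=4, (7-1)^2=36
sum(d^2) = 164.
Step 3: rho = 1 - 6*164 / (10*(10^2 - 1)) = 1 - 984/990 = 0.006061.
Step 4: Under H0, t = rho * sqrt((n-2)/(1-rho^2)) = 0.0171 ~ t(8).
Step 5: Two-sided p-value from the t-distribution with 8 df = 0.986743.
Step 6: alpha = 0.05. fail to reject H0.

rho = 0.0061, p = 0.986743, fail to reject H0 at alpha = 0.05.


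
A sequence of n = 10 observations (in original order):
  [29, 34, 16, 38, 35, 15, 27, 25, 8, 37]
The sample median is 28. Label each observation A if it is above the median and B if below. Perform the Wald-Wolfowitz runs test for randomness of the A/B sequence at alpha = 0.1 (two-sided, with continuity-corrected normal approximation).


Step 1: Compute median = 28; label A = above, B = below.
Labels in order: AABAABBBBA  (n_A = 5, n_B = 5)
Step 2: Count runs R = 5.
Step 3: Under H0 (random ordering), E[R] = 2*n_A*n_B/(n_A+n_B) + 1 = 2*5*5/10 + 1 = 6.0000.
        Var[R] = 2*n_A*n_B*(2*n_A*n_B - n_A - n_B) / ((n_A+n_B)^2 * (n_A+n_B-1)) = 2000/900 = 2.2222.
        SD[R] = 1.4907.
Step 4: Continuity-corrected z = (R + 0.5 - E[R]) / SD[R] = (5 + 0.5 - 6.0000) / 1.4907 = -0.3354.
Step 5: Two-sided p-value via normal approximation = 2*(1 - Phi(|z|)) = 0.737316.
Step 6: alpha = 0.1. fail to reject H0.

R = 5, z = -0.3354, p = 0.737316, fail to reject H0.


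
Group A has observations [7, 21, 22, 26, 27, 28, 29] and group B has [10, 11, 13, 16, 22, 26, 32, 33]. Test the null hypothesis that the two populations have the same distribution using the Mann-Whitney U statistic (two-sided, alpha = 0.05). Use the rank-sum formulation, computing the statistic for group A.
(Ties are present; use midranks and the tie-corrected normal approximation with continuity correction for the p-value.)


Step 1: Combine and sort all 15 observations; assign midranks.
sorted (value, group): (7,X), (10,Y), (11,Y), (13,Y), (16,Y), (21,X), (22,X), (22,Y), (26,X), (26,Y), (27,X), (28,X), (29,X), (32,Y), (33,Y)
ranks: 7->1, 10->2, 11->3, 13->4, 16->5, 21->6, 22->7.5, 22->7.5, 26->9.5, 26->9.5, 27->11, 28->12, 29->13, 32->14, 33->15
Step 2: Rank sum for X: R1 = 1 + 6 + 7.5 + 9.5 + 11 + 12 + 13 = 60.
Step 3: U_X = R1 - n1(n1+1)/2 = 60 - 7*8/2 = 60 - 28 = 32.
       U_Y = n1*n2 - U_X = 56 - 32 = 24.
Step 4: Ties are present, so use the tie-corrected normal approximation (with continuity correction) for the p-value.
Step 5: p-value = 0.684910; compare to alpha = 0.05. fail to reject H0.

U_X = 32, p = 0.684910, fail to reject H0 at alpha = 0.05.


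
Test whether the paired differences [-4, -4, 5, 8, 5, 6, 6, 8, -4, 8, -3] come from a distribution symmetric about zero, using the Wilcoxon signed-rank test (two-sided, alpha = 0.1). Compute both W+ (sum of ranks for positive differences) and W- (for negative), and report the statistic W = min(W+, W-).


Step 1: Drop any zero differences (none here) and take |d_i|.
|d| = [4, 4, 5, 8, 5, 6, 6, 8, 4, 8, 3]
Step 2: Midrank |d_i| (ties get averaged ranks).
ranks: |4|->3, |4|->3, |5|->5.5, |8|->10, |5|->5.5, |6|->7.5, |6|->7.5, |8|->10, |4|->3, |8|->10, |3|->1
Step 3: Attach original signs; sum ranks with positive sign and with negative sign.
W+ = 5.5 + 10 + 5.5 + 7.5 + 7.5 + 10 + 10 = 56
W- = 3 + 3 + 3 + 1 = 10
(Check: W+ + W- = 66 should equal n(n+1)/2 = 66.)
Step 4: Test statistic W = min(W+, W-) = 10.
Step 5: Ties in |d|, so use the tie-corrected normal approximation.
        E[W] = n(n+1)/4 = 11*12/4 = 33.
        Tie groups: |d|=4 (t=3), |d|=5 (t=2), |d|=6 (t=2), |d|=8 (t=3); sum(t^3 - t) = 60.
        Var[W] = n(n+1)(2n+1)/24 - sum(t^3-t)/48 = 3036/24 - 60/48 = 125.25.
        z = (W - E[W]) / sqrt(Var[W]) = (10 - 33) / 11.1915 = -2.0551.
        Two-sided p = 2*Phi(z) = 0.039867.
Step 6: alpha = 0.1. reject H0.

W+ = 56, W- = 10, W = min = 10, p = 0.039867, reject H0.


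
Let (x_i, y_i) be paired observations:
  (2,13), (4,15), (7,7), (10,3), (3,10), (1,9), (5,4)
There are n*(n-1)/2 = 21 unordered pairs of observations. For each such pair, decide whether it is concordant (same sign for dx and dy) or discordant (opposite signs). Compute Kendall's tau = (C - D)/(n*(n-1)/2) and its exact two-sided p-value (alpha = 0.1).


Step 1: Enumerate the 21 unordered pairs (i,j) with i<j and classify each by sign(x_j-x_i) * sign(y_j-y_i).
  (1,2):dx=+2,dy=+2->C; (1,3):dx=+5,dy=-6->D; (1,4):dx=+8,dy=-10->D; (1,5):dx=+1,dy=-3->D
  (1,6):dx=-1,dy=-4->C; (1,7):dx=+3,dy=-9->D; (2,3):dx=+3,dy=-8->D; (2,4):dx=+6,dy=-12->D
  (2,5):dx=-1,dy=-5->C; (2,6):dx=-3,dy=-6->C; (2,7):dx=+1,dy=-11->D; (3,4):dx=+3,dy=-4->D
  (3,5):dx=-4,dy=+3->D; (3,6):dx=-6,dy=+2->D; (3,7):dx=-2,dy=-3->C; (4,5):dx=-7,dy=+7->D
  (4,6):dx=-9,dy=+6->D; (4,7):dx=-5,dy=+1->D; (5,6):dx=-2,dy=-1->C; (5,7):dx=+2,dy=-6->D
  (6,7):dx=+4,dy=-5->D
Step 2: C = 6, D = 15, total pairs = 21.
Step 3: tau = (C - D)/(n(n-1)/2) = (6 - 15)/21 = -0.428571.
Step 4: Exact two-sided p-value (enumerate n! = 5040 permutations of y under H0): p = 0.238889.
Step 5: alpha = 0.1. fail to reject H0.

tau_b = -0.4286 (C=6, D=15), p = 0.238889, fail to reject H0.


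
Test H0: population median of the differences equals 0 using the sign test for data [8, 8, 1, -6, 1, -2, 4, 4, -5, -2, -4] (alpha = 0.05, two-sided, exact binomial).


Step 1: Discard zero differences. Original n = 11; n_eff = number of nonzero differences = 11.
Nonzero differences (with sign): +8, +8, +1, -6, +1, -2, +4, +4, -5, -2, -4
Step 2: Count signs: positive = 6, negative = 5.
Step 3: Under H0: P(positive) = 0.5, so the number of positives S ~ Bin(11, 0.5).
Step 4: Two-sided exact p-value = sum of Bin(11,0.5) probabilities at or below the observed probability = 1.000000.
Step 5: alpha = 0.05. fail to reject H0.

n_eff = 11, pos = 6, neg = 5, p = 1.000000, fail to reject H0.


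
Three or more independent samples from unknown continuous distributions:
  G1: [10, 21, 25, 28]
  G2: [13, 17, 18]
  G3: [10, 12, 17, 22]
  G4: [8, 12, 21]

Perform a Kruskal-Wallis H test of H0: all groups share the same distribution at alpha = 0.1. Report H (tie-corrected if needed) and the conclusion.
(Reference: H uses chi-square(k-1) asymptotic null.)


Step 1: Combine all N = 14 observations and assign midranks.
sorted (value, group, rank): (8,G4,1), (10,G1,2.5), (10,G3,2.5), (12,G3,4.5), (12,G4,4.5), (13,G2,6), (17,G2,7.5), (17,G3,7.5), (18,G2,9), (21,G1,10.5), (21,G4,10.5), (22,G3,12), (25,G1,13), (28,G1,14)
Step 2: Sum ranks within each group.
R_1 = 40 (n_1 = 4)
R_2 = 22.5 (n_2 = 3)
R_3 = 26.5 (n_3 = 4)
R_4 = 16 (n_4 = 3)
Step 3: H = 12/(N(N+1)) * sum(R_i^2/n_i) - 3(N+1)
     = 12/(14*15) * (40^2/4 + 22.5^2/3 + 26.5^2/4 + 16^2/3) - 3*15
     = 0.057143 * 829.646 - 45
     = 2.408333.
Step 4: Ties present; correction factor C = 1 - 24/(14^3 - 14) = 0.991209. Corrected H = 2.408333 / 0.991209 = 2.429693.
Step 5: Under H0, H ~ chi^2(3); p-value = 0.488131.
Step 6: alpha = 0.1. fail to reject H0.

H = 2.4297, df = 3, p = 0.488131, fail to reject H0.


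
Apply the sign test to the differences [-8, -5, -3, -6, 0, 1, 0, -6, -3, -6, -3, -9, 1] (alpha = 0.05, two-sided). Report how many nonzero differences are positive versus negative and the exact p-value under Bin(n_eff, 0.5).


Step 1: Discard zero differences. Original n = 13; n_eff = number of nonzero differences = 11.
Nonzero differences (with sign): -8, -5, -3, -6, +1, -6, -3, -6, -3, -9, +1
Step 2: Count signs: positive = 2, negative = 9.
Step 3: Under H0: P(positive) = 0.5, so the number of positives S ~ Bin(11, 0.5).
Step 4: Two-sided exact p-value = sum of Bin(11,0.5) probabilities at or below the observed probability = 0.065430.
Step 5: alpha = 0.05. fail to reject H0.

n_eff = 11, pos = 2, neg = 9, p = 0.065430, fail to reject H0.


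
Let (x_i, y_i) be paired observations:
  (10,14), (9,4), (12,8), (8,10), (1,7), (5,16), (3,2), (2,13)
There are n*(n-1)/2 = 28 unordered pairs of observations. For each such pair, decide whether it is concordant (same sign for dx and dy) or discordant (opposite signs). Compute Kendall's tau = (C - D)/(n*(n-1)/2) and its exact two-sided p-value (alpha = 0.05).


Step 1: Enumerate the 28 unordered pairs (i,j) with i<j and classify each by sign(x_j-x_i) * sign(y_j-y_i).
  (1,2):dx=-1,dy=-10->C; (1,3):dx=+2,dy=-6->D; (1,4):dx=-2,dy=-4->C; (1,5):dx=-9,dy=-7->C
  (1,6):dx=-5,dy=+2->D; (1,7):dx=-7,dy=-12->C; (1,8):dx=-8,dy=-1->C; (2,3):dx=+3,dy=+4->C
  (2,4):dx=-1,dy=+6->D; (2,5):dx=-8,dy=+3->D; (2,6):dx=-4,dy=+12->D; (2,7):dx=-6,dy=-2->C
  (2,8):dx=-7,dy=+9->D; (3,4):dx=-4,dy=+2->D; (3,5):dx=-11,dy=-1->C; (3,6):dx=-7,dy=+8->D
  (3,7):dx=-9,dy=-6->C; (3,8):dx=-10,dy=+5->D; (4,5):dx=-7,dy=-3->C; (4,6):dx=-3,dy=+6->D
  (4,7):dx=-5,dy=-8->C; (4,8):dx=-6,dy=+3->D; (5,6):dx=+4,dy=+9->C; (5,7):dx=+2,dy=-5->D
  (5,8):dx=+1,dy=+6->C; (6,7):dx=-2,dy=-14->C; (6,8):dx=-3,dy=-3->C; (7,8):dx=-1,dy=+11->D
Step 2: C = 15, D = 13, total pairs = 28.
Step 3: tau = (C - D)/(n(n-1)/2) = (15 - 13)/28 = 0.071429.
Step 4: Exact two-sided p-value (enumerate n! = 40320 permutations of y under H0): p = 0.904861.
Step 5: alpha = 0.05. fail to reject H0.

tau_b = 0.0714 (C=15, D=13), p = 0.904861, fail to reject H0.


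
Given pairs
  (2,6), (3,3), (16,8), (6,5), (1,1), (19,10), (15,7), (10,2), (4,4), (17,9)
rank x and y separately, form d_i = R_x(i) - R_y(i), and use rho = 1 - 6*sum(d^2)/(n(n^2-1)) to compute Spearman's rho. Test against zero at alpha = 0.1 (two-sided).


Step 1: Rank x and y separately (midranks; no ties here).
rank(x): 2->2, 3->3, 16->8, 6->5, 1->1, 19->10, 15->7, 10->6, 4->4, 17->9
rank(y): 6->6, 3->3, 8->8, 5->5, 1->1, 10->10, 7->7, 2->2, 4->4, 9->9
Step 2: d_i = R_x(i) - R_y(i); compute d_i^2.
  (2-6)^2=16, (3-3)^2=0, (8-8)^2=0, (5-5)^2=0, (1-1)^2=0, (10-10)^2=0, (7-7)^2=0, (6-2)^2=16, (4-4)^2=0, (9-9)^2=0
sum(d^2) = 32.
Step 3: rho = 1 - 6*32 / (10*(10^2 - 1)) = 1 - 192/990 = 0.806061.
Step 4: Under H0, t = rho * sqrt((n-2)/(1-rho^2)) = 3.8522 ~ t(8).
Step 5: Two-sided p-value from the t-distribution with 8 df = 0.004862.
Step 6: alpha = 0.1. reject H0.

rho = 0.8061, p = 0.004862, reject H0 at alpha = 0.1.


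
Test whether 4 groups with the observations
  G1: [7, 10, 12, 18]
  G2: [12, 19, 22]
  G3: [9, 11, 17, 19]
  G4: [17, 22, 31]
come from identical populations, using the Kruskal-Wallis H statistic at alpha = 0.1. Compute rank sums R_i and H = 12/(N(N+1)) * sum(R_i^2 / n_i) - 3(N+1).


Step 1: Combine all N = 14 observations and assign midranks.
sorted (value, group, rank): (7,G1,1), (9,G3,2), (10,G1,3), (11,G3,4), (12,G1,5.5), (12,G2,5.5), (17,G3,7.5), (17,G4,7.5), (18,G1,9), (19,G2,10.5), (19,G3,10.5), (22,G2,12.5), (22,G4,12.5), (31,G4,14)
Step 2: Sum ranks within each group.
R_1 = 18.5 (n_1 = 4)
R_2 = 28.5 (n_2 = 3)
R_3 = 24 (n_3 = 4)
R_4 = 34 (n_4 = 3)
Step 3: H = 12/(N(N+1)) * sum(R_i^2/n_i) - 3(N+1)
     = 12/(14*15) * (18.5^2/4 + 28.5^2/3 + 24^2/4 + 34^2/3) - 3*15
     = 0.057143 * 885.646 - 45
     = 5.608333.
Step 4: Ties present; correction factor C = 1 - 24/(14^3 - 14) = 0.991209. Corrected H = 5.608333 / 0.991209 = 5.658075.
Step 5: Under H0, H ~ chi^2(3); p-value = 0.129484.
Step 6: alpha = 0.1. fail to reject H0.

H = 5.6581, df = 3, p = 0.129484, fail to reject H0.


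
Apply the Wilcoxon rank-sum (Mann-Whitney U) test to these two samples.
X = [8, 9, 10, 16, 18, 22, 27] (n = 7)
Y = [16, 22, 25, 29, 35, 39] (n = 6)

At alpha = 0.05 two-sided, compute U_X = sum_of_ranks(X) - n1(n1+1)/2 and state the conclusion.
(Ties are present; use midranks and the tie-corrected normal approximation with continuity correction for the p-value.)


Step 1: Combine and sort all 13 observations; assign midranks.
sorted (value, group): (8,X), (9,X), (10,X), (16,X), (16,Y), (18,X), (22,X), (22,Y), (25,Y), (27,X), (29,Y), (35,Y), (39,Y)
ranks: 8->1, 9->2, 10->3, 16->4.5, 16->4.5, 18->6, 22->7.5, 22->7.5, 25->9, 27->10, 29->11, 35->12, 39->13
Step 2: Rank sum for X: R1 = 1 + 2 + 3 + 4.5 + 6 + 7.5 + 10 = 34.
Step 3: U_X = R1 - n1(n1+1)/2 = 34 - 7*8/2 = 34 - 28 = 6.
       U_Y = n1*n2 - U_X = 42 - 6 = 36.
Step 4: Ties are present, so use the tie-corrected normal approximation (with continuity correction) for the p-value.
Step 5: p-value = 0.037788; compare to alpha = 0.05. reject H0.

U_X = 6, p = 0.037788, reject H0 at alpha = 0.05.


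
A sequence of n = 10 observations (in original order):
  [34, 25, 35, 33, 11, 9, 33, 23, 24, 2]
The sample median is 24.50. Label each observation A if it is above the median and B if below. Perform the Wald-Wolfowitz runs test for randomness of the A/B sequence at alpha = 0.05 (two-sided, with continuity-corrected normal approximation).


Step 1: Compute median = 24.50; label A = above, B = below.
Labels in order: AAAABBABBB  (n_A = 5, n_B = 5)
Step 2: Count runs R = 4.
Step 3: Under H0 (random ordering), E[R] = 2*n_A*n_B/(n_A+n_B) + 1 = 2*5*5/10 + 1 = 6.0000.
        Var[R] = 2*n_A*n_B*(2*n_A*n_B - n_A - n_B) / ((n_A+n_B)^2 * (n_A+n_B-1)) = 2000/900 = 2.2222.
        SD[R] = 1.4907.
Step 4: Continuity-corrected z = (R + 0.5 - E[R]) / SD[R] = (4 + 0.5 - 6.0000) / 1.4907 = -1.0062.
Step 5: Two-sided p-value via normal approximation = 2*(1 - Phi(|z|)) = 0.314305.
Step 6: alpha = 0.05. fail to reject H0.

R = 4, z = -1.0062, p = 0.314305, fail to reject H0.


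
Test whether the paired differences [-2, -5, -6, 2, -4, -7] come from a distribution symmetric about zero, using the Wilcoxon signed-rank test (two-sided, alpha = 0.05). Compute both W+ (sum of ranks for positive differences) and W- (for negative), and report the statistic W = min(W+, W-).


Step 1: Drop any zero differences (none here) and take |d_i|.
|d| = [2, 5, 6, 2, 4, 7]
Step 2: Midrank |d_i| (ties get averaged ranks).
ranks: |2|->1.5, |5|->4, |6|->5, |2|->1.5, |4|->3, |7|->6
Step 3: Attach original signs; sum ranks with positive sign and with negative sign.
W+ = 1.5 = 1.5
W- = 1.5 + 4 + 5 + 3 + 6 = 19.5
(Check: W+ + W- = 21 should equal n(n+1)/2 = 21.)
Step 4: Test statistic W = min(W+, W-) = 1.5.
Step 5: Ties in |d|, so use the tie-corrected normal approximation.
        E[W] = n(n+1)/4 = 6*7/4 = 10.5.
        Tie groups: |d|=2 (t=2); sum(t^3 - t) = 6.
        Var[W] = n(n+1)(2n+1)/24 - sum(t^3-t)/48 = 546/24 - 6/48 = 22.625.
        z = (W - E[W]) / sqrt(Var[W]) = (1.5 - 10.5) / 4.7566 = -1.8921.
        Two-sided p = 2*Phi(z) = 0.058475.
Step 6: alpha = 0.05. fail to reject H0.

W+ = 1.5, W- = 19.5, W = min = 1.5, p = 0.058475, fail to reject H0.


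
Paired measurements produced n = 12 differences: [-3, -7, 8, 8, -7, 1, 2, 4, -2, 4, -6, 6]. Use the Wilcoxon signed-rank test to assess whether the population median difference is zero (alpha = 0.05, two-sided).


Step 1: Drop any zero differences (none here) and take |d_i|.
|d| = [3, 7, 8, 8, 7, 1, 2, 4, 2, 4, 6, 6]
Step 2: Midrank |d_i| (ties get averaged ranks).
ranks: |3|->4, |7|->9.5, |8|->11.5, |8|->11.5, |7|->9.5, |1|->1, |2|->2.5, |4|->5.5, |2|->2.5, |4|->5.5, |6|->7.5, |6|->7.5
Step 3: Attach original signs; sum ranks with positive sign and with negative sign.
W+ = 11.5 + 11.5 + 1 + 2.5 + 5.5 + 5.5 + 7.5 = 45
W- = 4 + 9.5 + 9.5 + 2.5 + 7.5 = 33
(Check: W+ + W- = 78 should equal n(n+1)/2 = 78.)
Step 4: Test statistic W = min(W+, W-) = 33.
Step 5: Ties in |d|, so use the tie-corrected normal approximation.
        E[W] = n(n+1)/4 = 12*13/4 = 39.
        Tie groups: |d|=2 (t=2), |d|=4 (t=2), |d|=6 (t=2), |d|=7 (t=2), |d|=8 (t=2); sum(t^3 - t) = 30.
        Var[W] = n(n+1)(2n+1)/24 - sum(t^3-t)/48 = 3900/24 - 30/48 = 161.875.
        z = (W - E[W]) / sqrt(Var[W]) = (33 - 39) / 12.7230 = -0.4716.
        Two-sided p = 2*Phi(z) = 0.637222.
Step 6: alpha = 0.05. fail to reject H0.

W+ = 45, W- = 33, W = min = 33, p = 0.637222, fail to reject H0.


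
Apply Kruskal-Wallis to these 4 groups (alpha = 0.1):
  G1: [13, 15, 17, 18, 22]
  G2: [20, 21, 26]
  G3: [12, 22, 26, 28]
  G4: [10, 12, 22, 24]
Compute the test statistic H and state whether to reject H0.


Step 1: Combine all N = 16 observations and assign midranks.
sorted (value, group, rank): (10,G4,1), (12,G3,2.5), (12,G4,2.5), (13,G1,4), (15,G1,5), (17,G1,6), (18,G1,7), (20,G2,8), (21,G2,9), (22,G1,11), (22,G3,11), (22,G4,11), (24,G4,13), (26,G2,14.5), (26,G3,14.5), (28,G3,16)
Step 2: Sum ranks within each group.
R_1 = 33 (n_1 = 5)
R_2 = 31.5 (n_2 = 3)
R_3 = 44 (n_3 = 4)
R_4 = 27.5 (n_4 = 4)
Step 3: H = 12/(N(N+1)) * sum(R_i^2/n_i) - 3(N+1)
     = 12/(16*17) * (33^2/5 + 31.5^2/3 + 44^2/4 + 27.5^2/4) - 3*17
     = 0.044118 * 1221.61 - 51
     = 2.894669.
Step 4: Ties present; correction factor C = 1 - 36/(16^3 - 16) = 0.991176. Corrected H = 2.894669 / 0.991176 = 2.920438.
Step 5: Under H0, H ~ chi^2(3); p-value = 0.404055.
Step 6: alpha = 0.1. fail to reject H0.

H = 2.9204, df = 3, p = 0.404055, fail to reject H0.


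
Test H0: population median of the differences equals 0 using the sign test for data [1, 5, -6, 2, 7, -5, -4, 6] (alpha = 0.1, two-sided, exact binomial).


Step 1: Discard zero differences. Original n = 8; n_eff = number of nonzero differences = 8.
Nonzero differences (with sign): +1, +5, -6, +2, +7, -5, -4, +6
Step 2: Count signs: positive = 5, negative = 3.
Step 3: Under H0: P(positive) = 0.5, so the number of positives S ~ Bin(8, 0.5).
Step 4: Two-sided exact p-value = sum of Bin(8,0.5) probabilities at or below the observed probability = 0.726562.
Step 5: alpha = 0.1. fail to reject H0.

n_eff = 8, pos = 5, neg = 3, p = 0.726562, fail to reject H0.


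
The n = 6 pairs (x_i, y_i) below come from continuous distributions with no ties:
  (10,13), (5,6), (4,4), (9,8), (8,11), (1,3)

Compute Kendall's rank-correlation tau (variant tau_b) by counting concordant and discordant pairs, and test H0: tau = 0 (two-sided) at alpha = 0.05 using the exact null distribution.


Step 1: Enumerate the 15 unordered pairs (i,j) with i<j and classify each by sign(x_j-x_i) * sign(y_j-y_i).
  (1,2):dx=-5,dy=-7->C; (1,3):dx=-6,dy=-9->C; (1,4):dx=-1,dy=-5->C; (1,5):dx=-2,dy=-2->C
  (1,6):dx=-9,dy=-10->C; (2,3):dx=-1,dy=-2->C; (2,4):dx=+4,dy=+2->C; (2,5):dx=+3,dy=+5->C
  (2,6):dx=-4,dy=-3->C; (3,4):dx=+5,dy=+4->C; (3,5):dx=+4,dy=+7->C; (3,6):dx=-3,dy=-1->C
  (4,5):dx=-1,dy=+3->D; (4,6):dx=-8,dy=-5->C; (5,6):dx=-7,dy=-8->C
Step 2: C = 14, D = 1, total pairs = 15.
Step 3: tau = (C - D)/(n(n-1)/2) = (14 - 1)/15 = 0.866667.
Step 4: Exact two-sided p-value (enumerate n! = 720 permutations of y under H0): p = 0.016667.
Step 5: alpha = 0.05. reject H0.

tau_b = 0.8667 (C=14, D=1), p = 0.016667, reject H0.
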